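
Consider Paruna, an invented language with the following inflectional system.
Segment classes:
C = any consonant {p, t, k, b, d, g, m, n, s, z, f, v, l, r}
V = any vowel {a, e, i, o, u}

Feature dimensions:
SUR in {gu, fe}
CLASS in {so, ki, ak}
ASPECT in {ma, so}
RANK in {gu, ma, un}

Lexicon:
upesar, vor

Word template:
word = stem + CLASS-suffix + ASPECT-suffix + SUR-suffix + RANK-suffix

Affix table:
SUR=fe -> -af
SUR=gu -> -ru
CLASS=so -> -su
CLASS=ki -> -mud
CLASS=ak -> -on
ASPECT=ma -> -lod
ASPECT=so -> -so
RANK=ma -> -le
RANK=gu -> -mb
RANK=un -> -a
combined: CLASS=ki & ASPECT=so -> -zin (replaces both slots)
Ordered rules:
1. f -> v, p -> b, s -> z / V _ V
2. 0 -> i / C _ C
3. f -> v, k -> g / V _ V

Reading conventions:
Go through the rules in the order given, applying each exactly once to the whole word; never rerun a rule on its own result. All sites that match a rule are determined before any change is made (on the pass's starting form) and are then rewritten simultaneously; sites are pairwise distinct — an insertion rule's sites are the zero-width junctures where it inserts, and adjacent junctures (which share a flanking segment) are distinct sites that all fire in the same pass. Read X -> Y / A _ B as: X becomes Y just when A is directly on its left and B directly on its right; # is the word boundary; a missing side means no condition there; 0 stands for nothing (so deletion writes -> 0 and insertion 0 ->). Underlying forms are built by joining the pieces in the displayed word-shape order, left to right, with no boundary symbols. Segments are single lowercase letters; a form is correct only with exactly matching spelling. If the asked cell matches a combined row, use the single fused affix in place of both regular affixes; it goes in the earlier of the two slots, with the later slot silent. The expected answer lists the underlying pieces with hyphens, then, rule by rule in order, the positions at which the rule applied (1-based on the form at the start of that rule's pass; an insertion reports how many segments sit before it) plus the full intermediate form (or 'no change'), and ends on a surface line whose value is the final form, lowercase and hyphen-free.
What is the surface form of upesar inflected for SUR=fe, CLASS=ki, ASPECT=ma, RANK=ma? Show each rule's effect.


underlying: upesar-mud-lod-af-le
1. f -> v, p -> b, s -> z / V _ V: fires at position(s) 2, 4: ubezarmudlodafle
2. 0 -> i / C _ C: inserts after position(s) 6, 9, 14: ubezarimudilodafile
3. f -> v, k -> g / V _ V: fires at position(s) 16: ubezarimudilodavile
surface: ubezarimudilodavile


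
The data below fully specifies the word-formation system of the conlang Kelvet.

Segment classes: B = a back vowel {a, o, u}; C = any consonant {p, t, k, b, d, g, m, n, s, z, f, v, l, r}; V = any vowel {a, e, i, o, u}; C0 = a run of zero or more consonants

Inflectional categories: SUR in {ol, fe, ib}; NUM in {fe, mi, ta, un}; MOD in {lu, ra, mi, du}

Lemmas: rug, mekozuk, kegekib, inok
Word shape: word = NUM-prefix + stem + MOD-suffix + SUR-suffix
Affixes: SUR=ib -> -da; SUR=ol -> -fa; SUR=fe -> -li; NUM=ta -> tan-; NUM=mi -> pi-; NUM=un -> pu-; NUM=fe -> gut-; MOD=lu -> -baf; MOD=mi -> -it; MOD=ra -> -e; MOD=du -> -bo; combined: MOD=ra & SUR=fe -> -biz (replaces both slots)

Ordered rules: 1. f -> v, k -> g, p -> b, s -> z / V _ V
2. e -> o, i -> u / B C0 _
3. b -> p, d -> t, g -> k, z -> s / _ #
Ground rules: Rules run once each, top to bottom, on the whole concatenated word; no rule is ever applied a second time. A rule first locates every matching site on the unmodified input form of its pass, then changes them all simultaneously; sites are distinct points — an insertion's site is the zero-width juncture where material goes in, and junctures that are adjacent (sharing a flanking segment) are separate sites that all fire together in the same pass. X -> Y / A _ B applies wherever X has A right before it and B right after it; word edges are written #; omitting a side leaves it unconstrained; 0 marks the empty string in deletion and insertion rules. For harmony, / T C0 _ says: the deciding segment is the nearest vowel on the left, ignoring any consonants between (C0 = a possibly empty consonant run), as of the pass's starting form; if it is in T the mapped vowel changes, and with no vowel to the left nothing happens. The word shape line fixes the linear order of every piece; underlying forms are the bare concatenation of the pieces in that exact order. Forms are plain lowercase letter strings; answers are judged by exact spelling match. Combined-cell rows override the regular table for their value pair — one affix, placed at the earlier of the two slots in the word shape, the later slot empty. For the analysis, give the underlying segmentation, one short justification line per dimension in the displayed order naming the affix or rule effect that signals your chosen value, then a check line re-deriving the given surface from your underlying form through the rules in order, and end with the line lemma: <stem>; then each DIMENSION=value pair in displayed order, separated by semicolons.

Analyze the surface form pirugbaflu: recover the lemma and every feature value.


underlying: pi-rug-baf-li
SUR=fe - signalled by the affix -li
NUM=mi - signalled by the affix pi-
MOD=lu - signalled by the affix -baf
check: pirugbafli -> pirugbafli -> pirugbaflu -> pirugbaflu
lemma: rug; SUR=fe; NUM=mi; MOD=lu


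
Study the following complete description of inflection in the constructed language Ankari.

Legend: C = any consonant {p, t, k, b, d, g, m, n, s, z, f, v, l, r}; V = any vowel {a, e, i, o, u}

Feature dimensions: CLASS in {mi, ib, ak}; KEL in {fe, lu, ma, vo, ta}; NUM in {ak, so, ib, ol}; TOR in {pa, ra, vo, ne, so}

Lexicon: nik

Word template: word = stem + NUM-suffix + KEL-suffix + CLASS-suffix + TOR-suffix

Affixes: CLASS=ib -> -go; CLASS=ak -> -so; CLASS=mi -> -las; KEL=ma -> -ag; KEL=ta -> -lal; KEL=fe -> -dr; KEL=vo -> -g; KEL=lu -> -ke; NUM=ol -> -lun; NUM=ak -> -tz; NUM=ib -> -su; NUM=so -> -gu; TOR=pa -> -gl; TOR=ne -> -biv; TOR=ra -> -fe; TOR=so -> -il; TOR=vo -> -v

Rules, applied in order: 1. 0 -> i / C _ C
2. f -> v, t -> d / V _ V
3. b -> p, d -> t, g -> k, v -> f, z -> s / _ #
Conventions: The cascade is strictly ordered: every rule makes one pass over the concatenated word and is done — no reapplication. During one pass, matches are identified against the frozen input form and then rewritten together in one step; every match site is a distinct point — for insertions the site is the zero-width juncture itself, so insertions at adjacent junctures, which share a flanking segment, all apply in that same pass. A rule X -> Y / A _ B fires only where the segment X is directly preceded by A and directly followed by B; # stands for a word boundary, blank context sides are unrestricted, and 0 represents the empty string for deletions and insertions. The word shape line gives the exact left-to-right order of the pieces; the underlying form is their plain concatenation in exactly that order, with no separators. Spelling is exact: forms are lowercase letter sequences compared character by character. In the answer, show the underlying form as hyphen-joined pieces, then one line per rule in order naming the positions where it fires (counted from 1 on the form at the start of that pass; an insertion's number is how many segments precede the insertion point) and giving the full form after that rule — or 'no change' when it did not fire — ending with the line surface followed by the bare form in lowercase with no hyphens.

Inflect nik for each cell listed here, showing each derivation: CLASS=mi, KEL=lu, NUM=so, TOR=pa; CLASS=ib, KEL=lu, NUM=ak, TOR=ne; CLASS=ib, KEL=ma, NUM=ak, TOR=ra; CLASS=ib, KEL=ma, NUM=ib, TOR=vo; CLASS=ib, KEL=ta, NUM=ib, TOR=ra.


cell CLASS=mi, KEL=lu, NUM=so, TOR=pa:
underlying: nik-gu-ke-las-gl
1. 0 -> i / C _ C: inserts after position(s) 3, 10, 11: nikigukelasigil
2. f -> v, t -> d / V _ V: no change
3. b -> p, d -> t, g -> k, v -> f, z -> s / _ #: no change
surface: nikigukelasigil

cell CLASS=ib, KEL=lu, NUM=ak, TOR=ne:
underlying: nik-tz-ke-go-biv
1. 0 -> i / C _ C: inserts after position(s) 3, 4, 5: nikitizikegobiv
2. f -> v, t -> d / V _ V: fires at position(s) 5: nikidizikegobiv
3. b -> p, d -> t, g -> k, v -> f, z -> s / _ #: fires at position(s) 15: nikidizikegobif
surface: nikidizikegobif

cell CLASS=ib, KEL=ma, NUM=ak, TOR=ra:
underlying: nik-tz-ag-go-fe
1. 0 -> i / C _ C: inserts after position(s) 3, 4, 7: nikitizagigofe
2. f -> v, t -> d / V _ V: fires at position(s) 5, 13: nikidizagigove
3. b -> p, d -> t, g -> k, v -> f, z -> s / _ #: no change
surface: nikidizagigove

cell CLASS=ib, KEL=ma, NUM=ib, TOR=vo:
underlying: nik-su-ag-go-v
1. 0 -> i / C _ C: inserts after position(s) 3, 7: nikisuagigov
2. f -> v, t -> d / V _ V: no change
3. b -> p, d -> t, g -> k, v -> f, z -> s / _ #: fires at position(s) 12: nikisuagigof
surface: nikisuagigof

cell CLASS=ib, KEL=ta, NUM=ib, TOR=ra:
underlying: nik-su-lal-go-fe
1. 0 -> i / C _ C: inserts after position(s) 3, 8: nikisulaligofe
2. f -> v, t -> d / V _ V: fires at position(s) 13: nikisulaligove
3. b -> p, d -> t, g -> k, v -> f, z -> s / _ #: no change
surface: nikisulaligove


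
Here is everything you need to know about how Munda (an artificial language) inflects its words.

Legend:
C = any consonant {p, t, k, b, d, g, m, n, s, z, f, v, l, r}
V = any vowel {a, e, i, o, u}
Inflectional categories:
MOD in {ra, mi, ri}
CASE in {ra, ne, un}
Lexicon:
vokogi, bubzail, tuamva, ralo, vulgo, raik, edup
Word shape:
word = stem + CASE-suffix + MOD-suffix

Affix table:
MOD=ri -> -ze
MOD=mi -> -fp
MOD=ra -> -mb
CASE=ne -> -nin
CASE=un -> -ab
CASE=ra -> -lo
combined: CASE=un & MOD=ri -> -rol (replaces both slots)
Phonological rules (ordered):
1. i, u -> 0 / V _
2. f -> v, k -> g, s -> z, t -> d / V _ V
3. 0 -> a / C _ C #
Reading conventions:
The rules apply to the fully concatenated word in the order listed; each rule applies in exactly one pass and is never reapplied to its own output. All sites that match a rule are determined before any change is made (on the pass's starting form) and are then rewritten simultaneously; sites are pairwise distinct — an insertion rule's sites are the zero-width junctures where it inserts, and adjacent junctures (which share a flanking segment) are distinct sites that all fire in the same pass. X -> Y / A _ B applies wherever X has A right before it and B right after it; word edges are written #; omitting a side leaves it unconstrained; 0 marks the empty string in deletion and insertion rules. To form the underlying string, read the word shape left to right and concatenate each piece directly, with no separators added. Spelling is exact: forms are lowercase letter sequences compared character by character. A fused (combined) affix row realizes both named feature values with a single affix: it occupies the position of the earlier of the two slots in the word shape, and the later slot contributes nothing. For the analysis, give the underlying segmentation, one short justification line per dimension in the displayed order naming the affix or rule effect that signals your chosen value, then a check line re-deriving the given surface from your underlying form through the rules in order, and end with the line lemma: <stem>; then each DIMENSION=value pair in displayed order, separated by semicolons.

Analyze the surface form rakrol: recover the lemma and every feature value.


underlying: raik-rol
MOD=ri - signalled by the combined affix row
CASE=un - signalled by the combined affix row
check: raikrol -> rakrol -> rakrol -> rakrol
lemma: raik; MOD=ri; CASE=un


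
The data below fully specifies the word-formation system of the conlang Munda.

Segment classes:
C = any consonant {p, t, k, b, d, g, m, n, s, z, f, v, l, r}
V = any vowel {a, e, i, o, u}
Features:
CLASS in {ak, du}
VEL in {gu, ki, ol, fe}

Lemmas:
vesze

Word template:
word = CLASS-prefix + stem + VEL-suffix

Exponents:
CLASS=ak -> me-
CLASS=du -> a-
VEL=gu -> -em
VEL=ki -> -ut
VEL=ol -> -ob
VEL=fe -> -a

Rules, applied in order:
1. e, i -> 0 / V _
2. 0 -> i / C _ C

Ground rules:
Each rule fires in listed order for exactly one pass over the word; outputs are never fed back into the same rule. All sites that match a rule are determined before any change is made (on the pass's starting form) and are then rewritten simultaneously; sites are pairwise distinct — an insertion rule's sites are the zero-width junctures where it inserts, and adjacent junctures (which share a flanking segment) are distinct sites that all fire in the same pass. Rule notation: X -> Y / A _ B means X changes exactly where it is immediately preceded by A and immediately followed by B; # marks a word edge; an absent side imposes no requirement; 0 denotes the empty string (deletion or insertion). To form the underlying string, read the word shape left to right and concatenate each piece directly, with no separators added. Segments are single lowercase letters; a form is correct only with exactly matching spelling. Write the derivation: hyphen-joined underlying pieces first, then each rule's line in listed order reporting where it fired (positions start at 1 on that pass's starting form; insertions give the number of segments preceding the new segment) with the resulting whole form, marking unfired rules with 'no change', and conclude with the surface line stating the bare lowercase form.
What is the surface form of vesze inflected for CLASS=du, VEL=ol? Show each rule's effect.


underlying: a-vesze-ob
1. e, i -> 0 / V _: no change
2. 0 -> i / C _ C: inserts after position(s) 4: avesizeob
surface: avesizeob


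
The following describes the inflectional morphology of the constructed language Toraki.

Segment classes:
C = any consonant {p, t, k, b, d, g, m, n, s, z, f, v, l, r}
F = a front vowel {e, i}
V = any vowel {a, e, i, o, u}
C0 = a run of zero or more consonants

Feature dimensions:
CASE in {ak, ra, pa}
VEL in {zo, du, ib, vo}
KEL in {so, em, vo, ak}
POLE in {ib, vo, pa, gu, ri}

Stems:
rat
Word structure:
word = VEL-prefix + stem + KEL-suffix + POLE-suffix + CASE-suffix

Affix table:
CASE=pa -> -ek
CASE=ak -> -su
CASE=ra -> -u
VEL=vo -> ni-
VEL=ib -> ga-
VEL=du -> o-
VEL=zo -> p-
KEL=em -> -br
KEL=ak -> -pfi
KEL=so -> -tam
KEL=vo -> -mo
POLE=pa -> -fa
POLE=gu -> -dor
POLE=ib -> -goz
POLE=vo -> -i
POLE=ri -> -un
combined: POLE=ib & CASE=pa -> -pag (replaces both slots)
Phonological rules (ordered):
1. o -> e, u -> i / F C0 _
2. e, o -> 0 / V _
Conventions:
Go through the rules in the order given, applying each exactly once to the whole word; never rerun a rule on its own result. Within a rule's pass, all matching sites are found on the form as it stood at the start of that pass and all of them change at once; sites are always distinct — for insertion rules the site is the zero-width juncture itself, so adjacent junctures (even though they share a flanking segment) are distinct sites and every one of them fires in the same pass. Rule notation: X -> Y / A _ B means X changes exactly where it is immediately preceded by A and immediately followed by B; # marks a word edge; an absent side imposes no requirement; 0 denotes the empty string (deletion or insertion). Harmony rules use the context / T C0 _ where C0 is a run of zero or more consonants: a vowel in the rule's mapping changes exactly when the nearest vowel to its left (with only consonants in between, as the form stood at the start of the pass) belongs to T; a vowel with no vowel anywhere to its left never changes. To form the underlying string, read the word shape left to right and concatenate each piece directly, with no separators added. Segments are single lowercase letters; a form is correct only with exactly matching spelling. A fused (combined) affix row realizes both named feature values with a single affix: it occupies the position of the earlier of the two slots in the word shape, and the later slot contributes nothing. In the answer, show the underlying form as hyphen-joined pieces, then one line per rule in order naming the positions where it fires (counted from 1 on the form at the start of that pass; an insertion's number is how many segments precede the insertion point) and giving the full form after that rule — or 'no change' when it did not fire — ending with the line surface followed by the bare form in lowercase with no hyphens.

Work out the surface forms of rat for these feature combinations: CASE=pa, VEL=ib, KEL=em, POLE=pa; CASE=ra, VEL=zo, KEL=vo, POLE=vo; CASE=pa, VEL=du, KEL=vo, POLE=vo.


cell CASE=pa, VEL=ib, KEL=em, POLE=pa:
underlying: ga-rat-br-fa-ek
1. o -> e, u -> i / F C0 _: no change
2. e, o -> 0 / V _: fires at position(s) 10: garatbrfak
surface: garatbrfak

cell CASE=ra, VEL=zo, KEL=vo, POLE=vo:
underlying: p-rat-mo-i-u
1. o -> e, u -> i / F C0 _: fires at position(s) 8: pratmoii
2. e, o -> 0 / V _: no change
surface: pratmoii

cell CASE=pa, VEL=du, KEL=vo, POLE=vo:
underlying: o-rat-mo-i-ek
1. o -> e, u -> i / F C0 _: no change
2. e, o -> 0 / V _: fires at position(s) 8: oratmoik
surface: oratmoik


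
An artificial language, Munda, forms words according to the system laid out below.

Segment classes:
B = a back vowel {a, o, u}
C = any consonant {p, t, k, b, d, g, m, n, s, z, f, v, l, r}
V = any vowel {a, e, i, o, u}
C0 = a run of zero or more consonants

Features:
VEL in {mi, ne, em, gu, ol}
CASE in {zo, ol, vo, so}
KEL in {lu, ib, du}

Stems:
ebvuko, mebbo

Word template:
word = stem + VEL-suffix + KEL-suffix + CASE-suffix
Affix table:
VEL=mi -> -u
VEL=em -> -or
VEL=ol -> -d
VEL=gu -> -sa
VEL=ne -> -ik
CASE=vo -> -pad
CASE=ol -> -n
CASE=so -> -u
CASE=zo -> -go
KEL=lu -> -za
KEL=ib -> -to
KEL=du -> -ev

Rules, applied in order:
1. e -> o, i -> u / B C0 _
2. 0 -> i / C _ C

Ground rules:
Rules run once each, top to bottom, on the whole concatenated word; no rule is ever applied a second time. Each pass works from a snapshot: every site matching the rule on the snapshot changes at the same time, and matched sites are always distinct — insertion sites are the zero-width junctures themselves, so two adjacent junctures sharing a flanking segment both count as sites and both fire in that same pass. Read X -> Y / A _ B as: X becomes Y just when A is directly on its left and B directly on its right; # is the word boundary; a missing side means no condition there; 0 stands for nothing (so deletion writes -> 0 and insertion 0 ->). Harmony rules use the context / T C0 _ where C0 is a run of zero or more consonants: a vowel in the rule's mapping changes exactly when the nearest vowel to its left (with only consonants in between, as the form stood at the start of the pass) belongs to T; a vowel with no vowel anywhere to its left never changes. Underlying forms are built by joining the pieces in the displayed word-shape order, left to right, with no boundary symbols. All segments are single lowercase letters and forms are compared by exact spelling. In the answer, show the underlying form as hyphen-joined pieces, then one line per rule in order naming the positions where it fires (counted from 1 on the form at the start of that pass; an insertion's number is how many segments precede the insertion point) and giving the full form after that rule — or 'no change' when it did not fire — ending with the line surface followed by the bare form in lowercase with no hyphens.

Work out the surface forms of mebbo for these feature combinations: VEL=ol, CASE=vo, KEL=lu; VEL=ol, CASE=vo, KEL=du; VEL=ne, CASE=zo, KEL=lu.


cell VEL=ol, CASE=vo, KEL=lu:
underlying: mebbo-d-za-pad
1. e -> o, i -> u / B C0 _: no change
2. 0 -> i / C _ C: inserts after position(s) 3, 6: mebibodizapad
surface: mebibodizapad

cell VEL=ol, CASE=vo, KEL=du:
underlying: mebbo-d-ev-pad
1. e -> o, i -> u / B C0 _: fires at position(s) 7: mebbodovpad
2. 0 -> i / C _ C: inserts after position(s) 3, 8: mebibodovipad
surface: mebibodovipad

cell VEL=ne, CASE=zo, KEL=lu:
underlying: mebbo-ik-za-go
1. e -> o, i -> u / B C0 _: fires at position(s) 6: mebboukzago
2. 0 -> i / C _ C: inserts after position(s) 3, 7: mebiboukizago
surface: mebiboukizago


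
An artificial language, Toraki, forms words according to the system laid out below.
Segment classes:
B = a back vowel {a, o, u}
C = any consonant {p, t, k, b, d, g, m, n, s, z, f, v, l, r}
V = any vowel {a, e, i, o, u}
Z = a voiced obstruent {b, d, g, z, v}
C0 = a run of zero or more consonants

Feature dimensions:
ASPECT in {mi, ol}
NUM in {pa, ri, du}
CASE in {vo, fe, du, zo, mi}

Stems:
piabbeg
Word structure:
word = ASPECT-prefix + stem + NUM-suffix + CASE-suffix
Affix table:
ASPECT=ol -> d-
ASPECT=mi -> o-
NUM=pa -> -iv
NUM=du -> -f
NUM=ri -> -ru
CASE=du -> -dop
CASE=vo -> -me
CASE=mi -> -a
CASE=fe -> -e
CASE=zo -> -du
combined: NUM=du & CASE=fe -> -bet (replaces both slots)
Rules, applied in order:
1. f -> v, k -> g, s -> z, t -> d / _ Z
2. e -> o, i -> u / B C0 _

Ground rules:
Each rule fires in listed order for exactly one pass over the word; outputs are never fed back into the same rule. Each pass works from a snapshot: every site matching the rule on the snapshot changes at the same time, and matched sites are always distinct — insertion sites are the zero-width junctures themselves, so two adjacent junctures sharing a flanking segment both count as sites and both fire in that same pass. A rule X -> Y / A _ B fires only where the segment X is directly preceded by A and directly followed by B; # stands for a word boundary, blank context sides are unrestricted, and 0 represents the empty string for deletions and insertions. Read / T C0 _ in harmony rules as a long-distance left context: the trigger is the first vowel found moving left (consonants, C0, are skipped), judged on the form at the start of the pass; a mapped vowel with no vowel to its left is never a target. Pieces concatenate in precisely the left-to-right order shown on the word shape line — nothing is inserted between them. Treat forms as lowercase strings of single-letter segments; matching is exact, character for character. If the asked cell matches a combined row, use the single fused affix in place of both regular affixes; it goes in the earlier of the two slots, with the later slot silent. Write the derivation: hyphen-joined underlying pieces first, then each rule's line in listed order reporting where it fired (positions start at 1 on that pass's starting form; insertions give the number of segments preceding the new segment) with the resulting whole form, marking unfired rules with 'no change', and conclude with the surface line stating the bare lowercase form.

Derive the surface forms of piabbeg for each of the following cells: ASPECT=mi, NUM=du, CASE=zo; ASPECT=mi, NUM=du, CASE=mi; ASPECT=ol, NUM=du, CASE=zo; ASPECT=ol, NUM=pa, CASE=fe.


cell ASPECT=mi, NUM=du, CASE=zo:
underlying: o-piabbeg-f-du
1. f -> v, k -> g, s -> z, t -> d / _ Z: fires at position(s) 9: opiabbegvdu
2. e -> o, i -> u / B C0 _: fires at position(s) 3, 7: opuabbogvdu
surface: opuabbogvdu

cell ASPECT=mi, NUM=du, CASE=mi:
underlying: o-piabbeg-f-a
1. f -> v, k -> g, s -> z, t -> d / _ Z: no change
2. e -> o, i -> u / B C0 _: fires at position(s) 3, 7: opuabbogfa
surface: opuabbogfa

cell ASPECT=ol, NUM=du, CASE=zo:
underlying: d-piabbeg-f-du
1. f -> v, k -> g, s -> z, t -> d / _ Z: fires at position(s) 9: dpiabbegvdu
2. e -> o, i -> u / B C0 _: fires at position(s) 7: dpiabbogvdu
surface: dpiabbogvdu

cell ASPECT=ol, NUM=pa, CASE=fe:
underlying: d-piabbeg-iv-e
1. f -> v, k -> g, s -> z, t -> d / _ Z: no change
2. e -> o, i -> u / B C0 _: fires at position(s) 7: dpiabbogive
surface: dpiabbogive


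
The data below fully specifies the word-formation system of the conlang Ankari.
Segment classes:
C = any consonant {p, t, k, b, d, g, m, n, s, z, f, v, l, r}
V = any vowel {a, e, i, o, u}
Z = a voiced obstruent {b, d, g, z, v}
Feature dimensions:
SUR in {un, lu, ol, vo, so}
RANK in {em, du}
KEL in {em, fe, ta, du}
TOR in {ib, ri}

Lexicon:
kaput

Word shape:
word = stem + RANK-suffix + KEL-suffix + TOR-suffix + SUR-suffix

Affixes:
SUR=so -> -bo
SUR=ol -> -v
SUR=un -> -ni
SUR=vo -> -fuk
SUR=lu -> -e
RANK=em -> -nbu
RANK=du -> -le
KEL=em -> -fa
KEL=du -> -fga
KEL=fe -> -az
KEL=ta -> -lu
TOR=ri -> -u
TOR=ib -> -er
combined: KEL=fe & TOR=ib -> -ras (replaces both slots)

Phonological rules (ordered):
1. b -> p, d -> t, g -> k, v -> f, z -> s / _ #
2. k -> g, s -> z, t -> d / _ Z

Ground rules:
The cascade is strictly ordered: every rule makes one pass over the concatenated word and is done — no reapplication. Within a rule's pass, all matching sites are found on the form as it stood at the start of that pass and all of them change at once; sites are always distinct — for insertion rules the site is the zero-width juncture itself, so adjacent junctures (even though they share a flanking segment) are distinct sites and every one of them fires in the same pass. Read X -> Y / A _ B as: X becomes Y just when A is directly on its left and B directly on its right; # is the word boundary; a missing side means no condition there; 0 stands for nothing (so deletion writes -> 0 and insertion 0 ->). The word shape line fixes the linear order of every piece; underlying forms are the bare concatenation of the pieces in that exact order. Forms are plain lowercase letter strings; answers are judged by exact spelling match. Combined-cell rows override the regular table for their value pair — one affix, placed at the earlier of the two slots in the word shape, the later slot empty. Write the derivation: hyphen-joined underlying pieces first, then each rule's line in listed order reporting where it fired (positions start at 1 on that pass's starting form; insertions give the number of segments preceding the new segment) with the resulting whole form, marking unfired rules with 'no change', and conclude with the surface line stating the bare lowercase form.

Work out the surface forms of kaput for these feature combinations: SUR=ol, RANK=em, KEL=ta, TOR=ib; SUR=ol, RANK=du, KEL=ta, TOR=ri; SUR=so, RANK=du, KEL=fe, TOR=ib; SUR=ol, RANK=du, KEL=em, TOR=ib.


cell SUR=ol, RANK=em, KEL=ta, TOR=ib:
underlying: kaput-nbu-lu-er-v
1. b -> p, d -> t, g -> k, v -> f, z -> s / _ #: fires at position(s) 13: kaputnbuluerf
2. k -> g, s -> z, t -> d / _ Z: no change
surface: kaputnbuluerf

cell SUR=ol, RANK=du, KEL=ta, TOR=ri:
underlying: kaput-le-lu-u-v
1. b -> p, d -> t, g -> k, v -> f, z -> s / _ #: fires at position(s) 11: kaputleluuf
2. k -> g, s -> z, t -> d / _ Z: no change
surface: kaputleluuf

cell SUR=so, RANK=du, KEL=fe, TOR=ib:
underlying: kaput-le-ras-bo
1. b -> p, d -> t, g -> k, v -> f, z -> s / _ #: no change
2. k -> g, s -> z, t -> d / _ Z: fires at position(s) 10: kaputlerazbo
surface: kaputlerazbo

cell SUR=ol, RANK=du, KEL=em, TOR=ib:
underlying: kaput-le-fa-er-v
1. b -> p, d -> t, g -> k, v -> f, z -> s / _ #: fires at position(s) 12: kaputlefaerf
2. k -> g, s -> z, t -> d / _ Z: no change
surface: kaputlefaerf


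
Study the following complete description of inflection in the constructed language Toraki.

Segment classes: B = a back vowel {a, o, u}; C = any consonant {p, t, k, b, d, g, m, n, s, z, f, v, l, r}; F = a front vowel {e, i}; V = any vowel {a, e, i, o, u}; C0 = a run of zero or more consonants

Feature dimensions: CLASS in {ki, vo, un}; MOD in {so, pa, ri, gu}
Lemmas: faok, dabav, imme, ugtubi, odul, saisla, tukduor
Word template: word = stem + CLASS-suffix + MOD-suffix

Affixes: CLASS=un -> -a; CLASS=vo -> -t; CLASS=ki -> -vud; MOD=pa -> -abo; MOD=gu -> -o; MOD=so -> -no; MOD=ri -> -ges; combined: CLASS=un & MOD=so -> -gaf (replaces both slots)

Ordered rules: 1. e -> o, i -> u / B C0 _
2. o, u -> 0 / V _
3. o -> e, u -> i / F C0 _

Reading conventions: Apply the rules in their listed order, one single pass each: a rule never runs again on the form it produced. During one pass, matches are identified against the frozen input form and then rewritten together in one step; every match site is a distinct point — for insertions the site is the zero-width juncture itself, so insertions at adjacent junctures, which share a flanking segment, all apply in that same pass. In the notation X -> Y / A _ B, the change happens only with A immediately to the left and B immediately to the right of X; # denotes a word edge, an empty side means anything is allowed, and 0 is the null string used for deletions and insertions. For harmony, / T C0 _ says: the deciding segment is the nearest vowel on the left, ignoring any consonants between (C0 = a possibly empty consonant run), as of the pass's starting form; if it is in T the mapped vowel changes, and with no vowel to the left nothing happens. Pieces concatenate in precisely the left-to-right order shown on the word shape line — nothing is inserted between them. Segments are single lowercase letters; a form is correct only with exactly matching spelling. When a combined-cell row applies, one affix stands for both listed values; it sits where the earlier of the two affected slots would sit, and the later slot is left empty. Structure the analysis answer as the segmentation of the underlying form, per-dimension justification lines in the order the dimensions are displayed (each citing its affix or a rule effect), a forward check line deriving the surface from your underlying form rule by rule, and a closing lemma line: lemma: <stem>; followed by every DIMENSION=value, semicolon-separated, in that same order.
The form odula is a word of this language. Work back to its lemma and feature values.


underlying: odul-a-o
CLASS=un - signalled by the affix -a
MOD=gu - signalled by the affix -o
check: odulao -> odulao -> odula -> odula
lemma: odul; CLASS=un; MOD=gu


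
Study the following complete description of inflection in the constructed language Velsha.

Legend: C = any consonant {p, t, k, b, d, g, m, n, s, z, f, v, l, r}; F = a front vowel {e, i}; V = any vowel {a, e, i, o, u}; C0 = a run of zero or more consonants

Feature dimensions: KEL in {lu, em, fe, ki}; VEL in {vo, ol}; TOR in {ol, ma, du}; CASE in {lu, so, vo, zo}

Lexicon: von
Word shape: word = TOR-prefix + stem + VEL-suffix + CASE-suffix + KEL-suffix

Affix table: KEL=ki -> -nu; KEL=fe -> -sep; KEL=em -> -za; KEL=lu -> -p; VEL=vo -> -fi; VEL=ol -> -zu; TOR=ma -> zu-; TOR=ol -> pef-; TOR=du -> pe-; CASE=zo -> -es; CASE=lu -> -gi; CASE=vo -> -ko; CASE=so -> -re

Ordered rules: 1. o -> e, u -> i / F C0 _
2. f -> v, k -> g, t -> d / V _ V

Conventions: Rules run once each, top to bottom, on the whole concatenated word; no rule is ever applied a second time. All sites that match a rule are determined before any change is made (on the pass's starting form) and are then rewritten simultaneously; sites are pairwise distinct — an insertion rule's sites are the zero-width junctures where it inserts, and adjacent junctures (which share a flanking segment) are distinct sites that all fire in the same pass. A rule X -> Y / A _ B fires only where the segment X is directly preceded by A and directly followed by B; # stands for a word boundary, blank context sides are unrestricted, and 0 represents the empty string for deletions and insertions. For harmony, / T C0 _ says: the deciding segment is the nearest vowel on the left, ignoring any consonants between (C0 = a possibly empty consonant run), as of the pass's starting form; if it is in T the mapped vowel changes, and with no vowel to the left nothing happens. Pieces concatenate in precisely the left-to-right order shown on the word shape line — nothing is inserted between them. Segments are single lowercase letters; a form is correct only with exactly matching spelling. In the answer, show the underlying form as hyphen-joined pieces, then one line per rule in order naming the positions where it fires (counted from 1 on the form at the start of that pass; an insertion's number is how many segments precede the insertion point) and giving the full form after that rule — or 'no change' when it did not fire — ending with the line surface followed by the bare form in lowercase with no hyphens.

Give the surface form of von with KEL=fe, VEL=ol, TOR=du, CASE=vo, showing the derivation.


underlying: pe-von-zu-ko-sep
1. o -> e, u -> i / F C0 _: fires at position(s) 4: pevenzukosep
2. f -> v, k -> g, t -> d / V _ V: fires at position(s) 8: pevenzugosep
surface: pevenzugosep


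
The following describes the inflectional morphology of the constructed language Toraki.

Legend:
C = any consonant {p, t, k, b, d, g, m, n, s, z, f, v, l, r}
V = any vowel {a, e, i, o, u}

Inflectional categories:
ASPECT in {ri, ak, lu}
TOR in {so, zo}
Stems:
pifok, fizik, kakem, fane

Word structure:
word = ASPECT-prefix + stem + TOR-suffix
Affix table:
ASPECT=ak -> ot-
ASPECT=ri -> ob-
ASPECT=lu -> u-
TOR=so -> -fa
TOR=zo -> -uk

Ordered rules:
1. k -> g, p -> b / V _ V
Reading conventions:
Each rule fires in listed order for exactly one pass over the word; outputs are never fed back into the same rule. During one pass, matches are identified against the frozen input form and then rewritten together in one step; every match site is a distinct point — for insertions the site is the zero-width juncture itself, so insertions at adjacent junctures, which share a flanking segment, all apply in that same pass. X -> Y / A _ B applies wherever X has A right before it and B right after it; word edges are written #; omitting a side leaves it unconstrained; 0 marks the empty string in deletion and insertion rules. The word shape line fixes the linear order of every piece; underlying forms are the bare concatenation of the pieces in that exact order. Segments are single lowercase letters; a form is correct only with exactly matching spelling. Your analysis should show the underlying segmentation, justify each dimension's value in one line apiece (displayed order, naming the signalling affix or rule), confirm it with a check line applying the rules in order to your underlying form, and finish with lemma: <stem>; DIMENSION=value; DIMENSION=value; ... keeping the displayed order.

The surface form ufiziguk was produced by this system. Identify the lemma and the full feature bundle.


underlying: u-fizik-uk
ASPECT=lu - signalled by the affix u-
TOR=zo - signalled by the affix -uk
check: ufizikuk -> ufiziguk
lemma: fizik; ASPECT=lu; TOR=zo


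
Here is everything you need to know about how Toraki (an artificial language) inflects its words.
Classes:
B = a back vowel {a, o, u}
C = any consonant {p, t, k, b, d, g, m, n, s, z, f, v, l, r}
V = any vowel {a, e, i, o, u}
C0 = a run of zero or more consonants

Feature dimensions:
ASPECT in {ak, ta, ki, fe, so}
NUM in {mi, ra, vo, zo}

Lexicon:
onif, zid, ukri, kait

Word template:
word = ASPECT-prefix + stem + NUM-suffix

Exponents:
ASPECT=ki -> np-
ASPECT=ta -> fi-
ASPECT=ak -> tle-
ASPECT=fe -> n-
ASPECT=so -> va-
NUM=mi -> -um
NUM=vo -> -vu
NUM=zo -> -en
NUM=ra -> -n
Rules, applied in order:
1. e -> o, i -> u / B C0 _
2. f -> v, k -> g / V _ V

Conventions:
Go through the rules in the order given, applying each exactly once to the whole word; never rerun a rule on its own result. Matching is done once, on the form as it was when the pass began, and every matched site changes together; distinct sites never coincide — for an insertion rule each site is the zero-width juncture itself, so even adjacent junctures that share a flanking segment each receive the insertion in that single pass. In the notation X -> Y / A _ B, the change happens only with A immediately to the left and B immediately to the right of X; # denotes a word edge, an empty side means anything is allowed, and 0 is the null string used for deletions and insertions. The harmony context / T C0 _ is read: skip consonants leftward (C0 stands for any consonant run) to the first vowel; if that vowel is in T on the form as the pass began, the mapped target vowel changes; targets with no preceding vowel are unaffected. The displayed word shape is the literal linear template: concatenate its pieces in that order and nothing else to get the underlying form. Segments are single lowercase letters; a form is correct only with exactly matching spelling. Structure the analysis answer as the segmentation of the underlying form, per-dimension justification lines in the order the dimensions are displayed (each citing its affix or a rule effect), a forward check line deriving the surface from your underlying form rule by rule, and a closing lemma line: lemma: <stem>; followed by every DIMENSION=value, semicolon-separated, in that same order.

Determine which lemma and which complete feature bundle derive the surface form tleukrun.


underlying: tle-ukri-n
ASPECT=ak - signalled by the affix tle-
NUM=ra - signalled by the affix -n
check: tleukrin -> tleukrun -> tleukrun
lemma: ukri; ASPECT=ak; NUM=ra


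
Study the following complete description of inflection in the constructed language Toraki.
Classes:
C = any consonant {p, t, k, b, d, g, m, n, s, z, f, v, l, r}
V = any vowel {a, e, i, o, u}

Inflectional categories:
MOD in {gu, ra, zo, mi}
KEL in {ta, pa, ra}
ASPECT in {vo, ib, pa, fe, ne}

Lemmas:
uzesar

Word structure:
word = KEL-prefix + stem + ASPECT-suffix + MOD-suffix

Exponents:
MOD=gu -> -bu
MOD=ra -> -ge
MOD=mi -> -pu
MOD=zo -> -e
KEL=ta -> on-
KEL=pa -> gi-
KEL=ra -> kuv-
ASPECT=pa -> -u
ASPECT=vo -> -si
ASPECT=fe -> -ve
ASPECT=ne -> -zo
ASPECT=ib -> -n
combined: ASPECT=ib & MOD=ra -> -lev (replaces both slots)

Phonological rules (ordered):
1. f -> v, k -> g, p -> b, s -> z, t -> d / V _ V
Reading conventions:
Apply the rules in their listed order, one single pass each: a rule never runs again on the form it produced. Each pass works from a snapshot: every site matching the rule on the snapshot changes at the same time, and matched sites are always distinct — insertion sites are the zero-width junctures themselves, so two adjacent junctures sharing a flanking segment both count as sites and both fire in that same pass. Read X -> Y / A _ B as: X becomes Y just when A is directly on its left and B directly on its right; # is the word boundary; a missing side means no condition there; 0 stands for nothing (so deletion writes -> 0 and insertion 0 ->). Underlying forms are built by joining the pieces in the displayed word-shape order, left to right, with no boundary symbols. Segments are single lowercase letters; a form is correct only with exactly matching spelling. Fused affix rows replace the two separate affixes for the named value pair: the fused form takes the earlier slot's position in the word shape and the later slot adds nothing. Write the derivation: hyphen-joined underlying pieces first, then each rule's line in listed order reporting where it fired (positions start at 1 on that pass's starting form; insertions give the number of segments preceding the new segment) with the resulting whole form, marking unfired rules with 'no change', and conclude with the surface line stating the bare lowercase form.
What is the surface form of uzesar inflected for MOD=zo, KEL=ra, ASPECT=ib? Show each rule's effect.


underlying: kuv-uzesar-n-e
1. f -> v, k -> g, p -> b, s -> z, t -> d / V _ V: fires at position(s) 7: kuvuzezarne
surface: kuvuzezarne


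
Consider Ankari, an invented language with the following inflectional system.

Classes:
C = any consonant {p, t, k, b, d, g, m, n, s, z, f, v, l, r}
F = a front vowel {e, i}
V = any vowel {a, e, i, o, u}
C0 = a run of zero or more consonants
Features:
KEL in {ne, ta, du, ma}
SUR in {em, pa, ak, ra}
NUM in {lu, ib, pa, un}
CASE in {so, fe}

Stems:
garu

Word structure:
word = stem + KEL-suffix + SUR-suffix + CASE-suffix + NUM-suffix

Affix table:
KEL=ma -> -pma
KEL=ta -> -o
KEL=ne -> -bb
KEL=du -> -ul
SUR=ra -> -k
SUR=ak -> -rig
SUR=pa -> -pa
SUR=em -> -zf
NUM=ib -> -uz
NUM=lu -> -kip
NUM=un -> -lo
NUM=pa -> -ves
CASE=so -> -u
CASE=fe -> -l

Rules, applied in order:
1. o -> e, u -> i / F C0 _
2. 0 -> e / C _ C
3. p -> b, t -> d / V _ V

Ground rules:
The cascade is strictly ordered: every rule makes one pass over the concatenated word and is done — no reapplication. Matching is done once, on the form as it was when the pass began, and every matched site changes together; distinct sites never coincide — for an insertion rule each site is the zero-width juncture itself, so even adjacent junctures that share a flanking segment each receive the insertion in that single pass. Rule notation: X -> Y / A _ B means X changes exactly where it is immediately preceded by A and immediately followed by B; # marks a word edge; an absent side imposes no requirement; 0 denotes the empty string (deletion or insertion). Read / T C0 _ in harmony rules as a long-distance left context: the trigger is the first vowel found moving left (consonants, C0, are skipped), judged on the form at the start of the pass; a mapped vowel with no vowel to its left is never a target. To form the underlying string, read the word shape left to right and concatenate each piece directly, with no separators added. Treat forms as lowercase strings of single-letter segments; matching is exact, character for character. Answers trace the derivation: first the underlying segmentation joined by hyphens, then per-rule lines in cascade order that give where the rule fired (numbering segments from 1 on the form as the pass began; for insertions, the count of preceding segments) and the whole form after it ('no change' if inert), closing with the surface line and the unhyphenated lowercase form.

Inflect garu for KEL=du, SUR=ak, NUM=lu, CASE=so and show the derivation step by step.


underlying: garu-ul-rig-u-kip
1. o -> e, u -> i / F C0 _: fires at position(s) 10: garuulrigikip
2. 0 -> e / C _ C: inserts after position(s) 6: garuulerigikip
3. p -> b, t -> d / V _ V: no change
surface: garuulerigikip
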